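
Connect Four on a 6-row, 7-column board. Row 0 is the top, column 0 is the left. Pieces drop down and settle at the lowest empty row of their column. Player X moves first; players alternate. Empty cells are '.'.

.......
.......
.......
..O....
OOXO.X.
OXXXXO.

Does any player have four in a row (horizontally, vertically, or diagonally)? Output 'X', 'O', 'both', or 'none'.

X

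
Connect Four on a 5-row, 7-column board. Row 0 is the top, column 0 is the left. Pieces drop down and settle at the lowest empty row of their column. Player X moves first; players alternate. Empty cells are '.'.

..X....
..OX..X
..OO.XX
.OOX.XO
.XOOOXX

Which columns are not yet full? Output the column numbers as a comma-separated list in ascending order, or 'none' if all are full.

col 0: top cell = '.' → open
col 1: top cell = '.' → open
col 2: top cell = 'X' → FULL
col 3: top cell = '.' → open
col 4: top cell = '.' → open
col 5: top cell = '.' → open
col 6: top cell = '.' → open

Answer: 0,1,3,4,5,6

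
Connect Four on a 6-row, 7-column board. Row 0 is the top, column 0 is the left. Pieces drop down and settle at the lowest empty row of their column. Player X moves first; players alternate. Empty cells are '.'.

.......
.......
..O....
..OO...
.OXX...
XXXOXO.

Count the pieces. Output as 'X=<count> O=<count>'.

X=6 O=6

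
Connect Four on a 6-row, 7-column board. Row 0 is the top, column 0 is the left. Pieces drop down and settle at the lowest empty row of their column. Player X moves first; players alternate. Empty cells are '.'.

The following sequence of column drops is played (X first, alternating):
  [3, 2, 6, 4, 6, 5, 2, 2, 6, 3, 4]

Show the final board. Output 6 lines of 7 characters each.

Answer: .......
.......
.......
..O...X
..XOX.X
..OXOOX

Derivation:
Move 1: X drops in col 3, lands at row 5
Move 2: O drops in col 2, lands at row 5
Move 3: X drops in col 6, lands at row 5
Move 4: O drops in col 4, lands at row 5
Move 5: X drops in col 6, lands at row 4
Move 6: O drops in col 5, lands at row 5
Move 7: X drops in col 2, lands at row 4
Move 8: O drops in col 2, lands at row 3
Move 9: X drops in col 6, lands at row 3
Move 10: O drops in col 3, lands at row 4
Move 11: X drops in col 4, lands at row 4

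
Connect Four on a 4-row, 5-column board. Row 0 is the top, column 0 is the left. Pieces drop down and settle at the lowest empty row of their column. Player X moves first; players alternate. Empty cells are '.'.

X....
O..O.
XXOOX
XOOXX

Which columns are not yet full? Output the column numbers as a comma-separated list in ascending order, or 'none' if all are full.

col 0: top cell = 'X' → FULL
col 1: top cell = '.' → open
col 2: top cell = '.' → open
col 3: top cell = '.' → open
col 4: top cell = '.' → open

Answer: 1,2,3,4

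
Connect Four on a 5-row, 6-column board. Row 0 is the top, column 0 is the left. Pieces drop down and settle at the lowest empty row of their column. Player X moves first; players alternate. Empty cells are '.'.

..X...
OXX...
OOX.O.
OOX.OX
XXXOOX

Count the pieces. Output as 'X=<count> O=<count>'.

X=10 O=9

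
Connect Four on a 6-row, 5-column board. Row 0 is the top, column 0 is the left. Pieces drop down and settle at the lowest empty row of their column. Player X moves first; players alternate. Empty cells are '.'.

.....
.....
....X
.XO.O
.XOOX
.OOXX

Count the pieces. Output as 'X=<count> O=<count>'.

X=6 O=6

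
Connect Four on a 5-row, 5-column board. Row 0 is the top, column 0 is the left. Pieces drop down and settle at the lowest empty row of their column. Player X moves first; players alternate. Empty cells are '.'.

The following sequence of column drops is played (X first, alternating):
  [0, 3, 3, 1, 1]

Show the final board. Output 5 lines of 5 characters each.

Answer: .....
.....
.....
.X.X.
XO.O.

Derivation:
Move 1: X drops in col 0, lands at row 4
Move 2: O drops in col 3, lands at row 4
Move 3: X drops in col 3, lands at row 3
Move 4: O drops in col 1, lands at row 4
Move 5: X drops in col 1, lands at row 3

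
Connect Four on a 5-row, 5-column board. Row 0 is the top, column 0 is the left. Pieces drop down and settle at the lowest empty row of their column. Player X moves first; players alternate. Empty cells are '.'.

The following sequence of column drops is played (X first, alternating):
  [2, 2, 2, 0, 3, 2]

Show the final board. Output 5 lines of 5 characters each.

Answer: .....
..O..
..X..
..O..
O.XX.

Derivation:
Move 1: X drops in col 2, lands at row 4
Move 2: O drops in col 2, lands at row 3
Move 3: X drops in col 2, lands at row 2
Move 4: O drops in col 0, lands at row 4
Move 5: X drops in col 3, lands at row 4
Move 6: O drops in col 2, lands at row 1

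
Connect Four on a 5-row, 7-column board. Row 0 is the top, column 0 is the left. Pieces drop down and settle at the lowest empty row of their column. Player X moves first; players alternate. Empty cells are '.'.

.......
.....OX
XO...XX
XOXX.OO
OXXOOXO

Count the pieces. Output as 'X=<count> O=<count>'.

X=10 O=9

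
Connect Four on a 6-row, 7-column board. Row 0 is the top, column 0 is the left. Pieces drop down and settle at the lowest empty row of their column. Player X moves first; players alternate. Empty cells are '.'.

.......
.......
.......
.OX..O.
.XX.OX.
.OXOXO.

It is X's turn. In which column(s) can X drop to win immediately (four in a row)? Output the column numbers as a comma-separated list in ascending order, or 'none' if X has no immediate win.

col 0: drop X → no win
col 1: drop X → no win
col 2: drop X → WIN!
col 3: drop X → no win
col 4: drop X → no win
col 5: drop X → no win
col 6: drop X → no win

Answer: 2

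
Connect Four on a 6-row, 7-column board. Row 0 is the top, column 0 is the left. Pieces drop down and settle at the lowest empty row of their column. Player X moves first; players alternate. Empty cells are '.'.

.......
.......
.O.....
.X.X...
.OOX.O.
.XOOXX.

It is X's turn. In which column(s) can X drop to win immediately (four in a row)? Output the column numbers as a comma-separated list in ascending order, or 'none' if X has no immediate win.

col 0: drop X → no win
col 1: drop X → no win
col 2: drop X → no win
col 3: drop X → no win
col 4: drop X → no win
col 5: drop X → no win
col 6: drop X → no win

Answer: none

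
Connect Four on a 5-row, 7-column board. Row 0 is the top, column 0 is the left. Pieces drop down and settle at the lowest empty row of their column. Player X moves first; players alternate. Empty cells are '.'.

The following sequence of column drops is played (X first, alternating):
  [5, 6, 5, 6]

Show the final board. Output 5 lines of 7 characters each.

Answer: .......
.......
.......
.....XO
.....XO

Derivation:
Move 1: X drops in col 5, lands at row 4
Move 2: O drops in col 6, lands at row 4
Move 3: X drops in col 5, lands at row 3
Move 4: O drops in col 6, lands at row 3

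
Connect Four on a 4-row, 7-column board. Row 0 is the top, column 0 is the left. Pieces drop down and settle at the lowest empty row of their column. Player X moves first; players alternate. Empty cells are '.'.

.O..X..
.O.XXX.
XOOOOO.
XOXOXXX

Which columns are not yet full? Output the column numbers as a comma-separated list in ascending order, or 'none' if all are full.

Answer: 0,2,3,5,6

Derivation:
col 0: top cell = '.' → open
col 1: top cell = 'O' → FULL
col 2: top cell = '.' → open
col 3: top cell = '.' → open
col 4: top cell = 'X' → FULL
col 5: top cell = '.' → open
col 6: top cell = '.' → open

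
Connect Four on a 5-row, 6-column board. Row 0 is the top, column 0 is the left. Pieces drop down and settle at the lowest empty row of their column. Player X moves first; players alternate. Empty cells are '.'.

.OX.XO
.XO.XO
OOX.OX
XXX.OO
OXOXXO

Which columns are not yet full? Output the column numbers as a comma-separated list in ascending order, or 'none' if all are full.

col 0: top cell = '.' → open
col 1: top cell = 'O' → FULL
col 2: top cell = 'X' → FULL
col 3: top cell = '.' → open
col 4: top cell = 'X' → FULL
col 5: top cell = 'O' → FULL

Answer: 0,3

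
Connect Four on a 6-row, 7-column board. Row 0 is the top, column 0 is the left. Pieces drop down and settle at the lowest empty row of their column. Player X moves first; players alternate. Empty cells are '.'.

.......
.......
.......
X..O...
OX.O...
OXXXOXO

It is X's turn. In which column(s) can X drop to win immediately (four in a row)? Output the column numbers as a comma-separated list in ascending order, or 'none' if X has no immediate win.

col 0: drop X → no win
col 1: drop X → no win
col 2: drop X → no win
col 3: drop X → no win
col 4: drop X → no win
col 5: drop X → no win
col 6: drop X → no win

Answer: none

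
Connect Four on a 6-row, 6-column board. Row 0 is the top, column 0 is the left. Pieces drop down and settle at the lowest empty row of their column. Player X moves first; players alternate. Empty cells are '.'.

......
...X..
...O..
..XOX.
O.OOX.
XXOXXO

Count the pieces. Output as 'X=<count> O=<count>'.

X=8 O=7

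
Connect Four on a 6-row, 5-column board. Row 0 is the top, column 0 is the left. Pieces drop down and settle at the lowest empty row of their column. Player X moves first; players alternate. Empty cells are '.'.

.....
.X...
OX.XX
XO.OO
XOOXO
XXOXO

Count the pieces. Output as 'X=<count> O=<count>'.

X=10 O=9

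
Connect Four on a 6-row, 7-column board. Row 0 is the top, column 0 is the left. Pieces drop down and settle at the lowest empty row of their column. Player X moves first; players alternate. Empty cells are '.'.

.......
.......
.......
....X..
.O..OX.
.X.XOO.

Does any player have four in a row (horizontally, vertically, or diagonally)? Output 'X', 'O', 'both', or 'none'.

none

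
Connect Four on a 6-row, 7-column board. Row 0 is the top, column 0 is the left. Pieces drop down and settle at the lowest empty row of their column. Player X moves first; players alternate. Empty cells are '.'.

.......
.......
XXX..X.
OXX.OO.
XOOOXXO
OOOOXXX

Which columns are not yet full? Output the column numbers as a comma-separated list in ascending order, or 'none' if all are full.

Answer: 0,1,2,3,4,5,6

Derivation:
col 0: top cell = '.' → open
col 1: top cell = '.' → open
col 2: top cell = '.' → open
col 3: top cell = '.' → open
col 4: top cell = '.' → open
col 5: top cell = '.' → open
col 6: top cell = '.' → open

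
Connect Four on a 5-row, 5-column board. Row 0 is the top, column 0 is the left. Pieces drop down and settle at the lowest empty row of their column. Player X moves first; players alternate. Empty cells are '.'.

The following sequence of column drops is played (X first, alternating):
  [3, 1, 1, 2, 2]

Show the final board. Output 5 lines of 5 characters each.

Move 1: X drops in col 3, lands at row 4
Move 2: O drops in col 1, lands at row 4
Move 3: X drops in col 1, lands at row 3
Move 4: O drops in col 2, lands at row 4
Move 5: X drops in col 2, lands at row 3

Answer: .....
.....
.....
.XX..
.OOX.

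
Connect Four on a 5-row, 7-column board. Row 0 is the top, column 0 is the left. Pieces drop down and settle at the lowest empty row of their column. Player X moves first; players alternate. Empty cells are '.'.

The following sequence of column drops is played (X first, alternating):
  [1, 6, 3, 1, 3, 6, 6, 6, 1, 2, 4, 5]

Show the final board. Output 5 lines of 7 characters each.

Move 1: X drops in col 1, lands at row 4
Move 2: O drops in col 6, lands at row 4
Move 3: X drops in col 3, lands at row 4
Move 4: O drops in col 1, lands at row 3
Move 5: X drops in col 3, lands at row 3
Move 6: O drops in col 6, lands at row 3
Move 7: X drops in col 6, lands at row 2
Move 8: O drops in col 6, lands at row 1
Move 9: X drops in col 1, lands at row 2
Move 10: O drops in col 2, lands at row 4
Move 11: X drops in col 4, lands at row 4
Move 12: O drops in col 5, lands at row 4

Answer: .......
......O
.X....X
.O.X..O
.XOXXOO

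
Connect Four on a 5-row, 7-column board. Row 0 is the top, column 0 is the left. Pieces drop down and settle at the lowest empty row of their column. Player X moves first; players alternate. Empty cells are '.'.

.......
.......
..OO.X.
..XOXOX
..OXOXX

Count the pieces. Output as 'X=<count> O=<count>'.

X=7 O=6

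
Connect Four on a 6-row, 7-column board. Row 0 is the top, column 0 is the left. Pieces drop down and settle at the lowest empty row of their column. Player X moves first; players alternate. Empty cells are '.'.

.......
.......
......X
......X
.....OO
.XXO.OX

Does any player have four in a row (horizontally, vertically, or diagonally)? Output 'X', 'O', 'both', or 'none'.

none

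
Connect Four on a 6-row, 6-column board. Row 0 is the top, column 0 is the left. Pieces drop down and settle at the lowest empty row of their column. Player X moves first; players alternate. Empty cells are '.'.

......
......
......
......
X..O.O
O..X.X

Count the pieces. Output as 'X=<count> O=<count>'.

X=3 O=3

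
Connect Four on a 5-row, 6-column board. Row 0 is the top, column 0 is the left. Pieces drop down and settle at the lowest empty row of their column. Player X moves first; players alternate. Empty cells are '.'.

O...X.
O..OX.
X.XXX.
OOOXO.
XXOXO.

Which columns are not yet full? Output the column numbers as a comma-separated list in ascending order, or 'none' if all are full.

Answer: 1,2,3,5

Derivation:
col 0: top cell = 'O' → FULL
col 1: top cell = '.' → open
col 2: top cell = '.' → open
col 3: top cell = '.' → open
col 4: top cell = 'X' → FULL
col 5: top cell = '.' → open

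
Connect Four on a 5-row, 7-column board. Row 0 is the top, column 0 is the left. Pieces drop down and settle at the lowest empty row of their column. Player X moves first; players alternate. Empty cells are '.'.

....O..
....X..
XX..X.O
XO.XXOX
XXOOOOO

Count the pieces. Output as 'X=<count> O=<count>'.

X=10 O=9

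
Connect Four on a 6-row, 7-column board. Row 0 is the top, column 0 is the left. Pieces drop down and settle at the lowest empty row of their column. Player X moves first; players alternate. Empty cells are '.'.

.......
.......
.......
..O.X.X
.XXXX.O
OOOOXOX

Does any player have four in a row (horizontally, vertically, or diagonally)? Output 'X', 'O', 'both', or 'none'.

both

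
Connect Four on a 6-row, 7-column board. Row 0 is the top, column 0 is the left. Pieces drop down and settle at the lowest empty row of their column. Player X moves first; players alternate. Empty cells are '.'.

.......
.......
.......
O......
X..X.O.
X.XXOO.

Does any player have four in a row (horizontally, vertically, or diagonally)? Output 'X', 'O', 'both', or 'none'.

none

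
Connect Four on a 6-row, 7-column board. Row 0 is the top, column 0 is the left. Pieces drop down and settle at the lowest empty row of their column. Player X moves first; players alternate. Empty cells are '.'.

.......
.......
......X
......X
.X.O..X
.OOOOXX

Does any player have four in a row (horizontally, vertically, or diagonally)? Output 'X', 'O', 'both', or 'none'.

both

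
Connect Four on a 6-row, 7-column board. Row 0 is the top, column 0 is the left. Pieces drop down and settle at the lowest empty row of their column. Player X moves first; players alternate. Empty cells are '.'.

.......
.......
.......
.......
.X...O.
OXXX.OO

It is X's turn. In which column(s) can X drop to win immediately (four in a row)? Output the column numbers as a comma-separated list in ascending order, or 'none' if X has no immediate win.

col 0: drop X → no win
col 1: drop X → no win
col 2: drop X → no win
col 3: drop X → no win
col 4: drop X → WIN!
col 5: drop X → no win
col 6: drop X → no win

Answer: 4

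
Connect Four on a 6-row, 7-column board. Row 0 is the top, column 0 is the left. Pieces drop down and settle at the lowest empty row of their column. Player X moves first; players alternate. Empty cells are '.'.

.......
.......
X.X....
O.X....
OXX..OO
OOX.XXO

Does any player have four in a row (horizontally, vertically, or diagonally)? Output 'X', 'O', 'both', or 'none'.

X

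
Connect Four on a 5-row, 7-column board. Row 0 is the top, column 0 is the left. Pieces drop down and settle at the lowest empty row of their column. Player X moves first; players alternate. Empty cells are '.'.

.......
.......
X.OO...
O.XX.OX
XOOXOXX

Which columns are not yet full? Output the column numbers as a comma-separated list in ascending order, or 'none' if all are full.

Answer: 0,1,2,3,4,5,6

Derivation:
col 0: top cell = '.' → open
col 1: top cell = '.' → open
col 2: top cell = '.' → open
col 3: top cell = '.' → open
col 4: top cell = '.' → open
col 5: top cell = '.' → open
col 6: top cell = '.' → open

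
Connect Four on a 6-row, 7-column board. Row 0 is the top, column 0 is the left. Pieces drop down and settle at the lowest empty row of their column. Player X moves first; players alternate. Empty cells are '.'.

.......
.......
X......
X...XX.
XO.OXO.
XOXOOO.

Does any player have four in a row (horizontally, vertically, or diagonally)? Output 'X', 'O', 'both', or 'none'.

X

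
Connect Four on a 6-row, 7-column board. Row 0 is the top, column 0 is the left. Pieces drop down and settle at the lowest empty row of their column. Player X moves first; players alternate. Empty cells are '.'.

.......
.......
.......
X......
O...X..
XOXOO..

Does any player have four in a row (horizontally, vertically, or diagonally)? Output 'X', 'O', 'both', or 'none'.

none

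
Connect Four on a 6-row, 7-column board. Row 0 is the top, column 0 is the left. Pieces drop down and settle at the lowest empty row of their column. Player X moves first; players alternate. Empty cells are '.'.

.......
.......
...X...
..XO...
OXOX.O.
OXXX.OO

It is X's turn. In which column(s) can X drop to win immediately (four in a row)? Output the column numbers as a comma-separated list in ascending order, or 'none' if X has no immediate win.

Answer: 4

Derivation:
col 0: drop X → no win
col 1: drop X → no win
col 2: drop X → no win
col 3: drop X → no win
col 4: drop X → WIN!
col 5: drop X → no win
col 6: drop X → no win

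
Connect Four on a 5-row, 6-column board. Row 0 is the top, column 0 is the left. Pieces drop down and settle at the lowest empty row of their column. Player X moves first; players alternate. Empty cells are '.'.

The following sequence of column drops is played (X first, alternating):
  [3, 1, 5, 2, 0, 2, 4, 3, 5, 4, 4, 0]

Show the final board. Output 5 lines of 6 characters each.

Move 1: X drops in col 3, lands at row 4
Move 2: O drops in col 1, lands at row 4
Move 3: X drops in col 5, lands at row 4
Move 4: O drops in col 2, lands at row 4
Move 5: X drops in col 0, lands at row 4
Move 6: O drops in col 2, lands at row 3
Move 7: X drops in col 4, lands at row 4
Move 8: O drops in col 3, lands at row 3
Move 9: X drops in col 5, lands at row 3
Move 10: O drops in col 4, lands at row 3
Move 11: X drops in col 4, lands at row 2
Move 12: O drops in col 0, lands at row 3

Answer: ......
......
....X.
O.OOOX
XOOXXX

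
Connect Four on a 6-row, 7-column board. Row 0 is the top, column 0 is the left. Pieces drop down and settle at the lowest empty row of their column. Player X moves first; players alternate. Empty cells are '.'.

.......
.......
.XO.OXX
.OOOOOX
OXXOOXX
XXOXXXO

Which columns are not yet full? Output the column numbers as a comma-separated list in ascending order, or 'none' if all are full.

col 0: top cell = '.' → open
col 1: top cell = '.' → open
col 2: top cell = '.' → open
col 3: top cell = '.' → open
col 4: top cell = '.' → open
col 5: top cell = '.' → open
col 6: top cell = '.' → open

Answer: 0,1,2,3,4,5,6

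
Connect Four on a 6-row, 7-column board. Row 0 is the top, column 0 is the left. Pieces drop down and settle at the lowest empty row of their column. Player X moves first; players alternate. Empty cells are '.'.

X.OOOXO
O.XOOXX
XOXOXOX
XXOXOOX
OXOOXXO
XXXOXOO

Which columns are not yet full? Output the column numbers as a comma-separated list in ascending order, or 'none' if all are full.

col 0: top cell = 'X' → FULL
col 1: top cell = '.' → open
col 2: top cell = 'O' → FULL
col 3: top cell = 'O' → FULL
col 4: top cell = 'O' → FULL
col 5: top cell = 'X' → FULL
col 6: top cell = 'O' → FULL

Answer: 1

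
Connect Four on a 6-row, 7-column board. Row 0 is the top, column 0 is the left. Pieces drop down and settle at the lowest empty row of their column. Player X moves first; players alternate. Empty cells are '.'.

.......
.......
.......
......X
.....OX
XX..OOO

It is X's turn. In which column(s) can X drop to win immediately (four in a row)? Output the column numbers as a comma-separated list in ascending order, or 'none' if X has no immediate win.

Answer: none

Derivation:
col 0: drop X → no win
col 1: drop X → no win
col 2: drop X → no win
col 3: drop X → no win
col 4: drop X → no win
col 5: drop X → no win
col 6: drop X → no win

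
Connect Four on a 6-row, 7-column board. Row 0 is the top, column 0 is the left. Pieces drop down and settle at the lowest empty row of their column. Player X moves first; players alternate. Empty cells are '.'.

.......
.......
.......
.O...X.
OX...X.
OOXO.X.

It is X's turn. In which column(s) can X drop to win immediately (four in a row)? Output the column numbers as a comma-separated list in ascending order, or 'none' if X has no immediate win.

Answer: 5

Derivation:
col 0: drop X → no win
col 1: drop X → no win
col 2: drop X → no win
col 3: drop X → no win
col 4: drop X → no win
col 5: drop X → WIN!
col 6: drop X → no win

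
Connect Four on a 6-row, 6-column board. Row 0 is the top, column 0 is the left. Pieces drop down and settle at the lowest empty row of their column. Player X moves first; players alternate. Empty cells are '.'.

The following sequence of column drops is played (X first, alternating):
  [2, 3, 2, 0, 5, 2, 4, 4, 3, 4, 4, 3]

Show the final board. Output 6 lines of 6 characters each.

Answer: ......
......
....X.
..OOO.
..XXO.
O.XOXX

Derivation:
Move 1: X drops in col 2, lands at row 5
Move 2: O drops in col 3, lands at row 5
Move 3: X drops in col 2, lands at row 4
Move 4: O drops in col 0, lands at row 5
Move 5: X drops in col 5, lands at row 5
Move 6: O drops in col 2, lands at row 3
Move 7: X drops in col 4, lands at row 5
Move 8: O drops in col 4, lands at row 4
Move 9: X drops in col 3, lands at row 4
Move 10: O drops in col 4, lands at row 3
Move 11: X drops in col 4, lands at row 2
Move 12: O drops in col 3, lands at row 3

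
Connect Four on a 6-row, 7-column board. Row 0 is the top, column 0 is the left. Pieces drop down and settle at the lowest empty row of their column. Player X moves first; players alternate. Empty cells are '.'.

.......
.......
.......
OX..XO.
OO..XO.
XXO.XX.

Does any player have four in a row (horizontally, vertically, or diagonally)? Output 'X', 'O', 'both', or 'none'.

none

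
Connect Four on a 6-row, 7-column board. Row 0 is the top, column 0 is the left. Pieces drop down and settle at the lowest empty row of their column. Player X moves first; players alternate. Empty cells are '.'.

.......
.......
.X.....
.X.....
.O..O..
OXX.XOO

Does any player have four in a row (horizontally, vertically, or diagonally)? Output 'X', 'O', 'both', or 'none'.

none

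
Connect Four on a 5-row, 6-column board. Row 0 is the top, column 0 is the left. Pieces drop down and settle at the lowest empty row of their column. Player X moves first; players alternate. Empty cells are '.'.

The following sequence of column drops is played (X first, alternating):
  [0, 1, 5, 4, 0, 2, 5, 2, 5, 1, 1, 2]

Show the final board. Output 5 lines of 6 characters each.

Answer: ......
......
.XO..X
XOO..X
XOO.OX

Derivation:
Move 1: X drops in col 0, lands at row 4
Move 2: O drops in col 1, lands at row 4
Move 3: X drops in col 5, lands at row 4
Move 4: O drops in col 4, lands at row 4
Move 5: X drops in col 0, lands at row 3
Move 6: O drops in col 2, lands at row 4
Move 7: X drops in col 5, lands at row 3
Move 8: O drops in col 2, lands at row 3
Move 9: X drops in col 5, lands at row 2
Move 10: O drops in col 1, lands at row 3
Move 11: X drops in col 1, lands at row 2
Move 12: O drops in col 2, lands at row 2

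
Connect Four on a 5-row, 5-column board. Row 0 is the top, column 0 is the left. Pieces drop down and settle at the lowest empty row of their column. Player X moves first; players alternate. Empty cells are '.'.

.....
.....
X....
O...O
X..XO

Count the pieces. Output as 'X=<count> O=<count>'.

X=3 O=3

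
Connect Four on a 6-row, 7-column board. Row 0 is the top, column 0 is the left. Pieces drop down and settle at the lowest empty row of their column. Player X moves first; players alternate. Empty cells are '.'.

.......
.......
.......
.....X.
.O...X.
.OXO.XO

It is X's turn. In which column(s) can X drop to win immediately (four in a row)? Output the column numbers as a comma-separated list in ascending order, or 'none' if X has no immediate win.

Answer: 5

Derivation:
col 0: drop X → no win
col 1: drop X → no win
col 2: drop X → no win
col 3: drop X → no win
col 4: drop X → no win
col 5: drop X → WIN!
col 6: drop X → no win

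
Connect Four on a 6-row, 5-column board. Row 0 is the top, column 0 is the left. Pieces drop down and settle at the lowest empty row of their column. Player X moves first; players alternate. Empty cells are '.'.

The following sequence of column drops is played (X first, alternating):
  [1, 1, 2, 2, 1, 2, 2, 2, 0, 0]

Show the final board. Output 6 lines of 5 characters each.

Answer: .....
..O..
..X..
.XO..
OOO..
XXX..

Derivation:
Move 1: X drops in col 1, lands at row 5
Move 2: O drops in col 1, lands at row 4
Move 3: X drops in col 2, lands at row 5
Move 4: O drops in col 2, lands at row 4
Move 5: X drops in col 1, lands at row 3
Move 6: O drops in col 2, lands at row 3
Move 7: X drops in col 2, lands at row 2
Move 8: O drops in col 2, lands at row 1
Move 9: X drops in col 0, lands at row 5
Move 10: O drops in col 0, lands at row 4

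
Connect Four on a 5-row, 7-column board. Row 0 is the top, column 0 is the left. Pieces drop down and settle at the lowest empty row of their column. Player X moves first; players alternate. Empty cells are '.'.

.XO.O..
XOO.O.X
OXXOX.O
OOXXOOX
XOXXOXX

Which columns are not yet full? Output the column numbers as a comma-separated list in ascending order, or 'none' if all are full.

Answer: 0,3,5,6

Derivation:
col 0: top cell = '.' → open
col 1: top cell = 'X' → FULL
col 2: top cell = 'O' → FULL
col 3: top cell = '.' → open
col 4: top cell = 'O' → FULL
col 5: top cell = '.' → open
col 6: top cell = '.' → open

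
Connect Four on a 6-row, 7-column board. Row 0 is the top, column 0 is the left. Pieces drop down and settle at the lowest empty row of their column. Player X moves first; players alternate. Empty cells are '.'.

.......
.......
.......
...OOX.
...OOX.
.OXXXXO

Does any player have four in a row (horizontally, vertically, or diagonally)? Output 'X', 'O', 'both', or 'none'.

X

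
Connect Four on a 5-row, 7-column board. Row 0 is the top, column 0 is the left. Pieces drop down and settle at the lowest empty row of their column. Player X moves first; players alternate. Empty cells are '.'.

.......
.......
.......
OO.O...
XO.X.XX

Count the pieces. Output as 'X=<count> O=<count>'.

X=4 O=4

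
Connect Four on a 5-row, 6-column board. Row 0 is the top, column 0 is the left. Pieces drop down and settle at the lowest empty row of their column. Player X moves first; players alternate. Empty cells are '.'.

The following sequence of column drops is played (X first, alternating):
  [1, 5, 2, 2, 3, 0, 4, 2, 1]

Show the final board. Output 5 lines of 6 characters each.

Move 1: X drops in col 1, lands at row 4
Move 2: O drops in col 5, lands at row 4
Move 3: X drops in col 2, lands at row 4
Move 4: O drops in col 2, lands at row 3
Move 5: X drops in col 3, lands at row 4
Move 6: O drops in col 0, lands at row 4
Move 7: X drops in col 4, lands at row 4
Move 8: O drops in col 2, lands at row 2
Move 9: X drops in col 1, lands at row 3

Answer: ......
......
..O...
.XO...
OXXXXO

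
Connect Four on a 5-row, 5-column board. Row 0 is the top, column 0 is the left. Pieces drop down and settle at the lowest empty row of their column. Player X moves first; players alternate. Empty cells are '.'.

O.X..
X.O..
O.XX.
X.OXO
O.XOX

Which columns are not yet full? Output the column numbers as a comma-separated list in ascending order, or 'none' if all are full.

Answer: 1,3,4

Derivation:
col 0: top cell = 'O' → FULL
col 1: top cell = '.' → open
col 2: top cell = 'X' → FULL
col 3: top cell = '.' → open
col 4: top cell = '.' → open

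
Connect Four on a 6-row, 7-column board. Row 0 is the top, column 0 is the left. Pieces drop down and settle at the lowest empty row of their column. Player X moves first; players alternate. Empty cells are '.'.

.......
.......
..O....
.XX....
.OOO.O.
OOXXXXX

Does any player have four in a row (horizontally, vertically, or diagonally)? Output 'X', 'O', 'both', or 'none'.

X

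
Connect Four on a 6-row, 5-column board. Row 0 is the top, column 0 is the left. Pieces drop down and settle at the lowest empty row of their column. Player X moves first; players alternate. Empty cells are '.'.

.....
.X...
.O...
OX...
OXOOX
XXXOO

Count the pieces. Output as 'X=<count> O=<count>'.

X=7 O=7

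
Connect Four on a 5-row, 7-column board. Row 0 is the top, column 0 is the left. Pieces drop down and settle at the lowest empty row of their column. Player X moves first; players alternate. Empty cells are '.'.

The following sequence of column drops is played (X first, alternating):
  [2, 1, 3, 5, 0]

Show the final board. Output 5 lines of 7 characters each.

Move 1: X drops in col 2, lands at row 4
Move 2: O drops in col 1, lands at row 4
Move 3: X drops in col 3, lands at row 4
Move 4: O drops in col 5, lands at row 4
Move 5: X drops in col 0, lands at row 4

Answer: .......
.......
.......
.......
XOXX.O.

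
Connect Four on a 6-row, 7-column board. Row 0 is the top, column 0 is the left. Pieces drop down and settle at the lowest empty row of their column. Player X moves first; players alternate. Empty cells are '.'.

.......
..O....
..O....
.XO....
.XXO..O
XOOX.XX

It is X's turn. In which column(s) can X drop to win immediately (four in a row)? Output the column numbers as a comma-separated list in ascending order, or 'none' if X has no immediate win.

col 0: drop X → no win
col 1: drop X → no win
col 2: drop X → no win
col 3: drop X → no win
col 4: drop X → WIN!
col 5: drop X → no win
col 6: drop X → no win

Answer: 4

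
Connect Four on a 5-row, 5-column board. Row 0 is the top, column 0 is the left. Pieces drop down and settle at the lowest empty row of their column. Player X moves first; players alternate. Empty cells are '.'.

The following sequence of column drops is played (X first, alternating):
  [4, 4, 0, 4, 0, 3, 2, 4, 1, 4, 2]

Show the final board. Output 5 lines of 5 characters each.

Move 1: X drops in col 4, lands at row 4
Move 2: O drops in col 4, lands at row 3
Move 3: X drops in col 0, lands at row 4
Move 4: O drops in col 4, lands at row 2
Move 5: X drops in col 0, lands at row 3
Move 6: O drops in col 3, lands at row 4
Move 7: X drops in col 2, lands at row 4
Move 8: O drops in col 4, lands at row 1
Move 9: X drops in col 1, lands at row 4
Move 10: O drops in col 4, lands at row 0
Move 11: X drops in col 2, lands at row 3

Answer: ....O
....O
....O
X.X.O
XXXOX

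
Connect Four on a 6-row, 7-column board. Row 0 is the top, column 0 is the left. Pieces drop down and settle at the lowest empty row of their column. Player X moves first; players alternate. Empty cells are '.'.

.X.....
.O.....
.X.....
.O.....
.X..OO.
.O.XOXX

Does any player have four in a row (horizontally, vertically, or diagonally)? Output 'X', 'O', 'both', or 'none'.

none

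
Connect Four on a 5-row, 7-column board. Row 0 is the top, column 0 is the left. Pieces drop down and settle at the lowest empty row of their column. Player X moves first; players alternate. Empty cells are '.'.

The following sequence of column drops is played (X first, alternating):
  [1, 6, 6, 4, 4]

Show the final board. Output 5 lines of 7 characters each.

Move 1: X drops in col 1, lands at row 4
Move 2: O drops in col 6, lands at row 4
Move 3: X drops in col 6, lands at row 3
Move 4: O drops in col 4, lands at row 4
Move 5: X drops in col 4, lands at row 3

Answer: .......
.......
.......
....X.X
.X..O.O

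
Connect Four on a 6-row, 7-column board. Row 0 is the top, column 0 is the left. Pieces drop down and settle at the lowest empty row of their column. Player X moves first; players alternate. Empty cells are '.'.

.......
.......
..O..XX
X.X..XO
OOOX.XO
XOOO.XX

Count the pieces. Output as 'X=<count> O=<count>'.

X=10 O=9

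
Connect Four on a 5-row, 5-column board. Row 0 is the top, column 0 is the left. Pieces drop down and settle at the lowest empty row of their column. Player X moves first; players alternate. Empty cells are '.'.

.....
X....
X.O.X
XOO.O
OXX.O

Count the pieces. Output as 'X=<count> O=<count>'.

X=6 O=6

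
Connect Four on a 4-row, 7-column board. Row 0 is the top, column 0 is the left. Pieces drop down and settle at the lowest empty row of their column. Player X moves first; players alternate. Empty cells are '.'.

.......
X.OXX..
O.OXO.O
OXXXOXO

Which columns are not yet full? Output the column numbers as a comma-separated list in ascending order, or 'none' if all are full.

Answer: 0,1,2,3,4,5,6

Derivation:
col 0: top cell = '.' → open
col 1: top cell = '.' → open
col 2: top cell = '.' → open
col 3: top cell = '.' → open
col 4: top cell = '.' → open
col 5: top cell = '.' → open
col 6: top cell = '.' → open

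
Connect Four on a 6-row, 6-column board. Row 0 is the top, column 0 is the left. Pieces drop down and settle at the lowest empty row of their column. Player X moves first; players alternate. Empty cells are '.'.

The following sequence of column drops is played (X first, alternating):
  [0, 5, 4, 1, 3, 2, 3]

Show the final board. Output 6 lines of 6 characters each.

Answer: ......
......
......
......
...X..
XOOXXO

Derivation:
Move 1: X drops in col 0, lands at row 5
Move 2: O drops in col 5, lands at row 5
Move 3: X drops in col 4, lands at row 5
Move 4: O drops in col 1, lands at row 5
Move 5: X drops in col 3, lands at row 5
Move 6: O drops in col 2, lands at row 5
Move 7: X drops in col 3, lands at row 4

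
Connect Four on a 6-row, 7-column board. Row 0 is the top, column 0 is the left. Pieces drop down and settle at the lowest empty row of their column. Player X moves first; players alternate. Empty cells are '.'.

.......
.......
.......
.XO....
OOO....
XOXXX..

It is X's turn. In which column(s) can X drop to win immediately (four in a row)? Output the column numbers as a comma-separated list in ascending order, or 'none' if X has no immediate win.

col 0: drop X → no win
col 1: drop X → no win
col 2: drop X → no win
col 3: drop X → no win
col 4: drop X → no win
col 5: drop X → WIN!
col 6: drop X → no win

Answer: 5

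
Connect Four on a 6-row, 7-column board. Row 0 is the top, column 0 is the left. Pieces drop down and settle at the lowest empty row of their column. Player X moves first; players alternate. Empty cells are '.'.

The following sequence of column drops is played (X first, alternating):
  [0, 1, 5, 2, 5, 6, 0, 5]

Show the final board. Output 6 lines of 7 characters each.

Move 1: X drops in col 0, lands at row 5
Move 2: O drops in col 1, lands at row 5
Move 3: X drops in col 5, lands at row 5
Move 4: O drops in col 2, lands at row 5
Move 5: X drops in col 5, lands at row 4
Move 6: O drops in col 6, lands at row 5
Move 7: X drops in col 0, lands at row 4
Move 8: O drops in col 5, lands at row 3

Answer: .......
.......
.......
.....O.
X....X.
XOO..XO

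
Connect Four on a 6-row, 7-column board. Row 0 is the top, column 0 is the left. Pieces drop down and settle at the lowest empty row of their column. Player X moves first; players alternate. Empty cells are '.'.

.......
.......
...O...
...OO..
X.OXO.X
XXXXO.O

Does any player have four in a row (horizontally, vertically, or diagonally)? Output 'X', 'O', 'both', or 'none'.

X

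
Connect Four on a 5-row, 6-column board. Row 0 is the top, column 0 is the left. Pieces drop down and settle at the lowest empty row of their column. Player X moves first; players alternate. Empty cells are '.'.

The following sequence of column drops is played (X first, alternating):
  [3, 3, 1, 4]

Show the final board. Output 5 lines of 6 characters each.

Move 1: X drops in col 3, lands at row 4
Move 2: O drops in col 3, lands at row 3
Move 3: X drops in col 1, lands at row 4
Move 4: O drops in col 4, lands at row 4

Answer: ......
......
......
...O..
.X.XO.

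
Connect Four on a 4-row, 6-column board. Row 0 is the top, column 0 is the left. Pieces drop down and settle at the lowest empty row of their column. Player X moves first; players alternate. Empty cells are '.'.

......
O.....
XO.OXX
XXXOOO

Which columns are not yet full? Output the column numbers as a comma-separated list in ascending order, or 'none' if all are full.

Answer: 0,1,2,3,4,5

Derivation:
col 0: top cell = '.' → open
col 1: top cell = '.' → open
col 2: top cell = '.' → open
col 3: top cell = '.' → open
col 4: top cell = '.' → open
col 5: top cell = '.' → open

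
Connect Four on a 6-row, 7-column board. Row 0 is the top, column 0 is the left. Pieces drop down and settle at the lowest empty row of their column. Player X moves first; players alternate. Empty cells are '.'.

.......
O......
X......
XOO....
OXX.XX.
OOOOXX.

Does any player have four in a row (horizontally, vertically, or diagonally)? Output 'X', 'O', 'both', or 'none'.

O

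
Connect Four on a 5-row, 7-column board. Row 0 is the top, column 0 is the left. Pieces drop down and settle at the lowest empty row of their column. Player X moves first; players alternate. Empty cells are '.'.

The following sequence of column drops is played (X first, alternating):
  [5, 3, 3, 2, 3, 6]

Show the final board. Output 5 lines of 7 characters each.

Answer: .......
.......
...X...
...X...
..OO.XO

Derivation:
Move 1: X drops in col 5, lands at row 4
Move 2: O drops in col 3, lands at row 4
Move 3: X drops in col 3, lands at row 3
Move 4: O drops in col 2, lands at row 4
Move 5: X drops in col 3, lands at row 2
Move 6: O drops in col 6, lands at row 4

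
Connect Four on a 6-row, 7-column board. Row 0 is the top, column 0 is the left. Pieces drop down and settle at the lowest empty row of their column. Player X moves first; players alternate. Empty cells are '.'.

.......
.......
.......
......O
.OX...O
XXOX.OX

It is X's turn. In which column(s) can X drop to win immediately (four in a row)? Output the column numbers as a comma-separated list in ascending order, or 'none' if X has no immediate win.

Answer: none

Derivation:
col 0: drop X → no win
col 1: drop X → no win
col 2: drop X → no win
col 3: drop X → no win
col 4: drop X → no win
col 5: drop X → no win
col 6: drop X → no win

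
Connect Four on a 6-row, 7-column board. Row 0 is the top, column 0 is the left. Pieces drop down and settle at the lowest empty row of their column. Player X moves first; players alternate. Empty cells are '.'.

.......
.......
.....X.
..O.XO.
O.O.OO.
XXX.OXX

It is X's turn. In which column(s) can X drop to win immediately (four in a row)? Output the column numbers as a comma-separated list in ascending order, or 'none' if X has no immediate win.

col 0: drop X → no win
col 1: drop X → no win
col 2: drop X → no win
col 3: drop X → WIN!
col 4: drop X → no win
col 5: drop X → no win
col 6: drop X → no win

Answer: 3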